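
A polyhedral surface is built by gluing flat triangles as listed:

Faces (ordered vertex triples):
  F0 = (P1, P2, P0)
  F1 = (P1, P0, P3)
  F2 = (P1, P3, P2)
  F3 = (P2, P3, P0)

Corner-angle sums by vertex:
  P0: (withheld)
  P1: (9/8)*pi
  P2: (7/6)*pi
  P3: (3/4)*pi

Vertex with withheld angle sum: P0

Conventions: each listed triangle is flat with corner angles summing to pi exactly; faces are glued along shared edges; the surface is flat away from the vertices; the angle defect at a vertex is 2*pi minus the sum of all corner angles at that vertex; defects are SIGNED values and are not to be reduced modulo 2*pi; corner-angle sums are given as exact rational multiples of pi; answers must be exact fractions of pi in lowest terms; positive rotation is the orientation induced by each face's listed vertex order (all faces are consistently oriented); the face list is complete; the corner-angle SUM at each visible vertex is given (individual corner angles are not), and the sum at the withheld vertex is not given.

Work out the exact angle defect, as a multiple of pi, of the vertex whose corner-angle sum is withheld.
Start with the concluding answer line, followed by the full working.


Answer: defect(P0) = (25/24)*pi

V = 4, E = 6, F = 4; chi = V - E + F = 2
Gauss-Bonnet: total defect = 2*pi*chi = 4*pi; visible defects sum to (71/24)*pi


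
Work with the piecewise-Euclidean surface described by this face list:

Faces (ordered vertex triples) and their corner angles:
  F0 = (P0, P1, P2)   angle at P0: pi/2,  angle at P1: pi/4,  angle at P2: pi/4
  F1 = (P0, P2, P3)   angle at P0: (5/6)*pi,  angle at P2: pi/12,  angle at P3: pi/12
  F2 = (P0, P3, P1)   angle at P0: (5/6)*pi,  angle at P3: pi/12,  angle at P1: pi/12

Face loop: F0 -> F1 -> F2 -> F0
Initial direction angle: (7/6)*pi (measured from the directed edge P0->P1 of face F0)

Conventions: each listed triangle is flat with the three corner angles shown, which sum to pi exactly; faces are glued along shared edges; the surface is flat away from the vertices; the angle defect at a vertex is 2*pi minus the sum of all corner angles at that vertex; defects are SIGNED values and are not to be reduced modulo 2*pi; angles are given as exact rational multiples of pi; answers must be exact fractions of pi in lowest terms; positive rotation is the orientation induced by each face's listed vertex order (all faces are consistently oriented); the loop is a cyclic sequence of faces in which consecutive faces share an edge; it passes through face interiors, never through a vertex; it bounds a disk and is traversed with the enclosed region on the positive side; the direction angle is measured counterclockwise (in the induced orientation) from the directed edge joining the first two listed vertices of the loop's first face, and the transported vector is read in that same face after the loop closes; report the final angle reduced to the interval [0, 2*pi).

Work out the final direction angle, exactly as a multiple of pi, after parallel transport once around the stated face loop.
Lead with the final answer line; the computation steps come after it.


Answer: final direction angle = pi

enclosed vertex P0: corner angles sum to (13/6)*pi, defect = 2*pi - (13/6)*pi = -pi/6
holonomy = initial angle + sum of enclosed defects (mod 2*pi), positive in the induced orientation
final angle = (7/6)*pi - pi/6 = pi (mod 2*pi)


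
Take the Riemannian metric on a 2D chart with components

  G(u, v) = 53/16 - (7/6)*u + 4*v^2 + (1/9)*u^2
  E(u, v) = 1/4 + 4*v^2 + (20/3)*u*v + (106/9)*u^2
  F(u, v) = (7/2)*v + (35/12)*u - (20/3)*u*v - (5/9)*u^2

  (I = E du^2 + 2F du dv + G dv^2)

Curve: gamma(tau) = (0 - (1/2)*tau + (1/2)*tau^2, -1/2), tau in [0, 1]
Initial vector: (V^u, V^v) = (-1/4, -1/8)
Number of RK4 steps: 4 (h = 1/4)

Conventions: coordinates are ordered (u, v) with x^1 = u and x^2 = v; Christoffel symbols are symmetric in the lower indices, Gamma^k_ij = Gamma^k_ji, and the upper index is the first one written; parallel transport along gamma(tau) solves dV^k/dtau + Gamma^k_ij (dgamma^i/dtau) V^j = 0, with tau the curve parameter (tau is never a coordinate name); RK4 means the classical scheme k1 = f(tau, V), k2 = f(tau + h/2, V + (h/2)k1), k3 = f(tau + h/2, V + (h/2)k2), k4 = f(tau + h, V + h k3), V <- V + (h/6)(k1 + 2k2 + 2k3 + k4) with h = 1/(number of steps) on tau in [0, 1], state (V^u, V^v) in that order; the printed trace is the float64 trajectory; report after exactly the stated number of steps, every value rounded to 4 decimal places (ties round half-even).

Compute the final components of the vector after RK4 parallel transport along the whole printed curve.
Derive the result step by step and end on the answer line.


gamma'(tau) = (-1/2 + tau, 0); f(tau, V)^k = -Gamma^k_ij(gamma(tau)) gamma'^i(tau) V^j; h = 1/4; intermediate values shown to 6 dp
curve data and Christoffel symbols at the stage parameters:
  tau = 0.000000: gamma = (0.000000, -0.500000), gamma' = (-0.500000, 0.000000); Gamma_uuu = 3.114094, Gamma_uuv = -4.143177, Gamma_uvv = 6.060403, Gamma_vuu = 3.176734, Gamma_vuv = -1.816555, Gamma_vvv = 1.995526
  tau = 0.125000: gamma = (-0.054688, -0.500000), gamma' = (-0.375000, 0.000000); Gamma_uuu = 3.757693, Gamma_uuv = -5.286215, Gamma_uvv = 7.502448, Gamma_vuu = 3.737948, Gamma_vuv = -2.663206, Gamma_vvv = 3.131644
  tau = 0.250000: gamma = (-0.093750, -0.500000), gamma' = (-0.250000, 0.000000); Gamma_uuu = 4.251826, Gamma_uuv = -6.149863, Gamma_uvv = 8.569525, Gamma_vuu = 4.209824, Gamma_vuv = -3.389097, Gamma_vvv = 4.083275
  tau = 0.375000: gamma = (-0.117188, -0.500000), gamma' = (-0.125000, 0.000000); Gamma_uuu = 4.545072, Gamma_uuv = -6.656518, Gamma_uvv = 9.183990, Gamma_vuu = 4.513468, Gamma_vuv = -3.858101, Gamma_vvv = 4.688790
  tau = 0.500000: gamma = (-0.125000, -0.500000), gamma' = (0.000000, 0.000000); Gamma_uuu = 4.640009, Gamma_uuv = -6.819496, Gamma_uvv = 9.379346, Gamma_vuu = 4.616712, Gamma_vuv = -4.017486, Gamma_vvv = 4.892948
  tau = 0.625000: gamma = (-0.117188, -0.500000), gamma' = (0.125000, 0.000000); Gamma_uuu = 4.545072, Gamma_uuv = -6.656518, Gamma_uvv = 9.183990, Gamma_vuu = 4.513468, Gamma_vuv = -3.858101, Gamma_vvv = 4.688790
  tau = 0.750000: gamma = (-0.093750, -0.500000), gamma' = (0.250000, 0.000000); Gamma_uuu = 4.251826, Gamma_uuv = -6.149863, Gamma_uvv = 8.569525, Gamma_vuu = 4.209824, Gamma_vuv = -3.389097, Gamma_vvv = 4.083275
  tau = 0.875000: gamma = (-0.054688, -0.500000), gamma' = (0.375000, 0.000000); Gamma_uuu = 3.757693, Gamma_uuv = -5.286215, Gamma_uvv = 7.502448, Gamma_vuu = 3.737948, Gamma_vuv = -2.663206, Gamma_vvv = 3.131644
  tau = 1.000000: gamma = (0.000000, -0.500000), gamma' = (0.500000, 0.000000); Gamma_uuu = 3.114094, Gamma_uuv = -4.143177, Gamma_uvv = 6.060403, Gamma_vuu = 3.176734, Gamma_vuv = -1.816555, Gamma_vvv = 1.995526
step 0: V^u = -0.2500, V^v = -0.1250
step 1: k1 = (-0.130313, -0.283557), k2 = (-0.057183, -0.213029), k3 = (-0.061778, -0.209020), k4 = (-0.009632, -0.129185); V <- V + (h/6)(k1 + 2k2 + 2k3 + k4): V^u = -0.2657, V^v = -0.1774
step 2: k1 = (-0.009777, -0.129405), k2 = (0.009368, -0.057279), k3 = (0.003226, -0.060277), k4 = (0.000000, 0.000000); V <- V + (h/6)(k1 + 2k2 + 2k3 + k4): V^u = -0.2651, V^v = -0.1926
step 3: k1 = (0.000000, 0.000000), k2 = (-0.009606, 0.056704), k3 = (-0.003026, 0.060799), k4 = (0.009916, 0.129535); V <- V + (h/6)(k1 + 2k2 + 2k3 + k4): V^u = -0.2657, V^v = -0.1774
step 4: k1 = (0.009776, 0.129403), k2 = (0.053208, 0.209803), k3 = (0.065480, 0.212229), k4 = (0.130764, 0.283186); V <- V + (h/6)(k1 + 2k2 + 2k3 + k4): V^u = -0.2500, V^v = -0.1250

Answer: V^u = -0.2500, V^v = -0.1250


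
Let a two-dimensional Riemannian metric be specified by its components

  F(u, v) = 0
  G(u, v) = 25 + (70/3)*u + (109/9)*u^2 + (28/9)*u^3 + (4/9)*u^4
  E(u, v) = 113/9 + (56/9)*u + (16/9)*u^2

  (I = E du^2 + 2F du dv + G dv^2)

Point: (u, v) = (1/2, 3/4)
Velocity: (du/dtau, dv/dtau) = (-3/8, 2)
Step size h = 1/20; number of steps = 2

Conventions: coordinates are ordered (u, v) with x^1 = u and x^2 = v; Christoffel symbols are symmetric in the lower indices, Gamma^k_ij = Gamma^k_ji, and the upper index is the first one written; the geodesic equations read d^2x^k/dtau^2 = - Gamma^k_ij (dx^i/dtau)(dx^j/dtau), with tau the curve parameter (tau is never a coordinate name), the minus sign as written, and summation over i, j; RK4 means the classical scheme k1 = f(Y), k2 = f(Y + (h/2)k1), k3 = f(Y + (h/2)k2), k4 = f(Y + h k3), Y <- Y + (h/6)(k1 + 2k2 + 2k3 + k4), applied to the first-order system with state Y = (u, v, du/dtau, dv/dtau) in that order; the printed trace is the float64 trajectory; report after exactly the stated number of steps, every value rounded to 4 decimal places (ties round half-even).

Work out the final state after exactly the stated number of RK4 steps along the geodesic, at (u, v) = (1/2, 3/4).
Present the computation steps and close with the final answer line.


f(Y) = (du/dtau, dv/dtau, -Gamma^u_ij Y'^i Y'^j, -Gamma^v_ij Y'^i Y'^j) with the Gammas evaluated at the stage position; h = 0.050000; intermediate values shown to 6 dp
step 0: u = 0.5000, v = 0.7500, du/dtau = -0.3750, dv/dtau = 2.0000
step 1:
  k1: at (u, v) = (0.500000, 0.750000), (du/dtau, dv/dtau) = (-0.375000, 2.000000); Gamma_uuu = 0.248276, Gamma_uuv = 0.000000, Gamma_uvv = -1.179310, Gamma_vuu = 0.000000, Gamma_vuv = 0.473684, Gamma_vvv = 0.000000; k1 = (-0.375000, 2.000000, 4.682328, 0.710526)
  k2: at (u, v) = (0.490625, 0.800000), (du/dtau, dv/dtau) = (-0.257942, 2.017763); Gamma_uuu = 0.248395, Gamma_uuv = 0.000000, Gamma_uvv = -1.174649, Gamma_vuu = 0.000000, Gamma_vuv = 0.473810, Gamma_vvv = 0.000000; k2 = (-0.257942, 2.017763, 4.765902, 0.493204)
  k3: at (u, v) = (0.493551, 0.800444), (du/dtau, dv/dtau) = (-0.255852, 2.012330); Gamma_uuu = 0.248358, Gamma_uuv = 0.000000, Gamma_uvv = -1.176104, Gamma_vuu = 0.000000, Gamma_vuv = 0.473772, Gamma_vvv = 0.000000; k3 = (-0.255852, 2.012330, 4.746344, 0.487852)
  k4: at (u, v) = (0.487207, 0.850617), (du/dtau, dv/dtau) = (-0.137683, 2.024393); Gamma_uuu = 0.248438, Gamma_uuv = 0.000000, Gamma_uvv = -1.172949, Gamma_vuu = 0.000000, Gamma_vuv = 0.473854, Gamma_vvv = 0.000000; k4 = (-0.137683, 2.024393, 4.802231, 0.264149)
  Y <- Y + (h/6)(k1 + 2k2 + 2k3 + k4): u = 0.4872, v = 0.8507, du/dtau = -0.1374, dv/dtau = 2.0245
step 2:
  k1: at (u, v) = (0.487164, 0.850705), (du/dtau, dv/dtau) = (-0.137425, 2.024473); Gamma_uuu = 0.248438, Gamma_uuv = 0.000000, Gamma_uvv = -1.172928, Gamma_vuu = 0.000000, Gamma_vuv = 0.473855, Gamma_vvv = 0.000000; k1 = (-0.137425, 2.024473, 4.802544, 0.263665)
  k2: at (u, v) = (0.483729, 0.901317), (du/dtau, dv/dtau) = (-0.017361, 2.031065); Gamma_uuu = 0.248481, Gamma_uuv = 0.000000, Gamma_uvv = -1.171220, Gamma_vuu = 0.000000, Gamma_vuv = 0.473898, Gamma_vvv = 0.000000; k2 = (-0.017361, 2.031065, 4.831469, 0.033420)
  k3: at (u, v) = (0.486730, 0.901481), (du/dtau, dv/dtau) = (-0.016638, 2.025309); Gamma_uuu = 0.248444, Gamma_uuv = 0.000000, Gamma_uvv = -1.172712, Gamma_vuu = 0.000000, Gamma_vuv = 0.473860, Gamma_vvv = 0.000000; k3 = (-0.016638, 2.025309, 4.810251, 0.031935)
  k4: at (u, v) = (0.486333, 0.951970), (du/dtau, dv/dtau) = (0.103088, 2.026070); Gamma_uuu = 0.248449, Gamma_uuv = 0.000000, Gamma_uvv = -1.172514, Gamma_vuu = 0.000000, Gamma_vuv = 0.473865, Gamma_vvv = 0.000000; k4 = (0.103088, 2.026070, 4.810484, -0.197946)
  Y <- Y + (h/6)(k1 + 2k2 + 2k3 + k4): u = 0.4863, v = 0.9521, du/dtau = 0.1034, dv/dtau = 2.0261

Answer: u = 0.4863, v = 0.9521, du/dtau = 0.1034, dv/dtau = 2.0261


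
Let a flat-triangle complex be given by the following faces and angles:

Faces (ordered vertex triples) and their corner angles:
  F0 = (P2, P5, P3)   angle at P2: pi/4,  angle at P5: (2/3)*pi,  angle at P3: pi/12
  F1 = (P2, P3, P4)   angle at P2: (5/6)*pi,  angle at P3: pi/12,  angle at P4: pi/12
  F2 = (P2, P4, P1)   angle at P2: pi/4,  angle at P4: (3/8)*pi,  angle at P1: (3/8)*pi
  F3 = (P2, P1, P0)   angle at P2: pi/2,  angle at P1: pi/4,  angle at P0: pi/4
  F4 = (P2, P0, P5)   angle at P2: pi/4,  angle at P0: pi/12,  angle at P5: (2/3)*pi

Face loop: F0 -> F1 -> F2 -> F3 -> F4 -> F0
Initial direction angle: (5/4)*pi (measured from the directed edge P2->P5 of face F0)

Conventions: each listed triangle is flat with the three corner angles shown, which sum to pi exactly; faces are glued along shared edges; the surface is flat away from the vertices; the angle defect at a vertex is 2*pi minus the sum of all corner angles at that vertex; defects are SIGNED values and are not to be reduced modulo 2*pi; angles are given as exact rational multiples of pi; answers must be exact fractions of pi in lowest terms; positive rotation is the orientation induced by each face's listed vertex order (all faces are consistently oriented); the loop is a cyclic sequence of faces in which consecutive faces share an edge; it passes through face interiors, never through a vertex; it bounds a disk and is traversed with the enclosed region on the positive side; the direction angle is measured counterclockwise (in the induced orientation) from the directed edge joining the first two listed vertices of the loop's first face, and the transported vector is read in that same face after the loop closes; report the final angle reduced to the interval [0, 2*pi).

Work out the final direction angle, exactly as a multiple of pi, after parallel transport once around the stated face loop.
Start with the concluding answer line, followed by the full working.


Answer: final direction angle = (7/6)*pi

enclosed vertex P2: corner angles sum to (25/12)*pi, defect = 2*pi - (25/12)*pi = -pi/12
transport around the loop rotates by the sum of enclosed defects; add to the initial angle mod 2*pi
final angle = (5/4)*pi - pi/12 = (7/6)*pi (mod 2*pi)


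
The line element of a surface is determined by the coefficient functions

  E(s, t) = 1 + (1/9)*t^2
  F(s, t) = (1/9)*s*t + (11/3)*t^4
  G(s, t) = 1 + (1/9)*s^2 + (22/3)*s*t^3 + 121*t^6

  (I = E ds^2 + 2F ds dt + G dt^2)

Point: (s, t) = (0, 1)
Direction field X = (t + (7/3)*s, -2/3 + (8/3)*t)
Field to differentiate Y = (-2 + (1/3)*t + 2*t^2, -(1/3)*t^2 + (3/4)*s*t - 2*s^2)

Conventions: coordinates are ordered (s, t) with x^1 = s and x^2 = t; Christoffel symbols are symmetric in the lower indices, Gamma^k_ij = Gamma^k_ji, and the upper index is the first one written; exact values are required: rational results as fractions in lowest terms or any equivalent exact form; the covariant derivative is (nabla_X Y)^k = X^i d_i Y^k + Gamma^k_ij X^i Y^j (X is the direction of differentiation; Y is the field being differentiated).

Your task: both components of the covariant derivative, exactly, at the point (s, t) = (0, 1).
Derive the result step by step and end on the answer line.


E = 10/9, F = 11/3, G = 122 at the point
E_s = 0, E_t = 2/9, F_s = 1/9, F_t = 44/3, G_s = 22/3, G_t = 726
EG - F^2 = 1099/9;  g^inv = (9/1099) * [[122, -11/3], [-11/3, 10/9]]
first-kind symbols [ij,l] = (1/2)(d_i g_jl + d_j g_il - d_l g_ij): [ss,s] = E_s/2 = 0, [ss,t] = F_s - E_t/2 = 0, [st,s] = E_t/2 = 1/9, [st,t] = G_s/2 = 11/3, [tt,s] = F_t - G_s/2 = 11, [tt,t] = G_t/2 = 363
Gamma^s_ij = (G*[ij,s] - F*[ij,t])/(EG - F^2), Gamma^t_ij = (E*[ij,t] - F*[ij,s])/(EG - F^2)
Gamma_sss = 0, Gamma_sst = 1/1099, Gamma_stt = 99/1099, Gamma_tss = 0, Gamma_tst = 33/1099, Gamma_ttt = 3267/1099
X = (1, 2), Y = (1/3, -1/3) at the point

Answer: (nabla_X Y)^s = 9459/1099, (nabla_X Y)^t = -33697/13188


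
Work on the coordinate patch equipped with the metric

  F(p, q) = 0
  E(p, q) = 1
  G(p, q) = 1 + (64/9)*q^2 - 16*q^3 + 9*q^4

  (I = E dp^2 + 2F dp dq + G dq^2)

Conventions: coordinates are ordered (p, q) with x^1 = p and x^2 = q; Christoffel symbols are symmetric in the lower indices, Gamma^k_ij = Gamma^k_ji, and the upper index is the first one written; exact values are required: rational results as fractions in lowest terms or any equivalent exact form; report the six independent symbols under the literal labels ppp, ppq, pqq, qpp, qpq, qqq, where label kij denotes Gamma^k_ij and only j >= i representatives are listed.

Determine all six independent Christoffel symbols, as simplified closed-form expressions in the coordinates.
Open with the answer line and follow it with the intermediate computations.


Answer: Gamma_ppp = 0, Gamma_ppq = 0, Gamma_pqq = 0, Gamma_qpp = 0, Gamma_qpq = 0, Gamma_qqq = (162*q^3 - 216*q^2 + 64*q)/(81*q^4 - 144*q^3 + 64*q^2 + 9)

E = 1; F = 0; G = 1 + (64/9)*q^2 - 16*q^3 + 9*q^4
Gamma^k_ij = (1/2) g^{kl} (d_i g_jl + d_j g_il - d_l g_ij), with g^inv = (1/(EG-F^2)) [[G, -F], [-F, E]]
first partials: E_p = 0, E_q = 0, F_p = 0, F_q = 0, G_p = 0, G_q = (128/9)*q - 48*q^2 + 36*q^3
D = EG - F^2 = 1 + (64/9)*q^2 - 16*q^3 + 9*q^4
expanded: Gamma^p_pp = (G E_p - 2F F_p + F E_q)/(2D), Gamma^p_pq = (G E_q - F G_p)/(2D), Gamma^p_qq = (2G F_q - G G_p - F G_q)/(2D), Gamma^q_pp = (2E F_p - E E_q - F E_p)/(2D), Gamma^q_pq = (E G_p - F E_q)/(2D), Gamma^q_qq = (E G_q - 2F F_q + F G_p)/(2D); substitute and cancel common factors


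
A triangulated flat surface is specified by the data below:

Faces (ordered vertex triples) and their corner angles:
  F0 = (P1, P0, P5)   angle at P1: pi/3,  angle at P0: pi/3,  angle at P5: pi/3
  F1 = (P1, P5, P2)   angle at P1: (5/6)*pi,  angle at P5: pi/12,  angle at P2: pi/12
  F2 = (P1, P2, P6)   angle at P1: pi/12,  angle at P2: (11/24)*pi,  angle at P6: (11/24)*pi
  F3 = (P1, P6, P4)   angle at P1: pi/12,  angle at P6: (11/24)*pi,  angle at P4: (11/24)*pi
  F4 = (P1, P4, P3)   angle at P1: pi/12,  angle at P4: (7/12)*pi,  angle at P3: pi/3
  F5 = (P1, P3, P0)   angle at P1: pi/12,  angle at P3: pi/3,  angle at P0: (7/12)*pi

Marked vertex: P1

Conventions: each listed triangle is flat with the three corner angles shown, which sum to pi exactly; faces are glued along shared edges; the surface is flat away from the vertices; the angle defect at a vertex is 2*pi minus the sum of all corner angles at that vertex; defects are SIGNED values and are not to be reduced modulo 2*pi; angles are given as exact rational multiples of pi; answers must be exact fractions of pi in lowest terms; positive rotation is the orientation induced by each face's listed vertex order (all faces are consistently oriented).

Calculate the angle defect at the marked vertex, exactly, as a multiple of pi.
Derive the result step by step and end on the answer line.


Sum of corner angles at P1: (3/2)*pi
defect = 2*pi - (3/2)*pi

Answer: defect(P1) = pi/2


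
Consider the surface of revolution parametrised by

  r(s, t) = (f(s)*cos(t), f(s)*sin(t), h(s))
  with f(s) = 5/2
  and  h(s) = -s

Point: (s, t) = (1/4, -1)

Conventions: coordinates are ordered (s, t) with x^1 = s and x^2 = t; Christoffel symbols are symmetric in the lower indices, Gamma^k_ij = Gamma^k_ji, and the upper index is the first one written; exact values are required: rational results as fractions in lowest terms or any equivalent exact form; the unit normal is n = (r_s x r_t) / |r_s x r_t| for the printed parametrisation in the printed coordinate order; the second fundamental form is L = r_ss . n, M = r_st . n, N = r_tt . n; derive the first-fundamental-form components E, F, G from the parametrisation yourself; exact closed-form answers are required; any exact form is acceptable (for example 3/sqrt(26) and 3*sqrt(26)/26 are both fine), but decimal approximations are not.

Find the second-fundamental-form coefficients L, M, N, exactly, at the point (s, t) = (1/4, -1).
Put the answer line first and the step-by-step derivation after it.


Answer: L = 0, M = 0, N = -5/2

f = 5/2, f' = 0, f'' = 0, h' = -1, h'' = 0
E = 1, F = 0, G = 25/4; answer radicand W^2 = 1
unnormalised second-form numerators: l = 0, m = 0, n = -5/2; L = l/sqrt(1), and similarly M = m/sqrt(W^2), N = n/sqrt(W^2)


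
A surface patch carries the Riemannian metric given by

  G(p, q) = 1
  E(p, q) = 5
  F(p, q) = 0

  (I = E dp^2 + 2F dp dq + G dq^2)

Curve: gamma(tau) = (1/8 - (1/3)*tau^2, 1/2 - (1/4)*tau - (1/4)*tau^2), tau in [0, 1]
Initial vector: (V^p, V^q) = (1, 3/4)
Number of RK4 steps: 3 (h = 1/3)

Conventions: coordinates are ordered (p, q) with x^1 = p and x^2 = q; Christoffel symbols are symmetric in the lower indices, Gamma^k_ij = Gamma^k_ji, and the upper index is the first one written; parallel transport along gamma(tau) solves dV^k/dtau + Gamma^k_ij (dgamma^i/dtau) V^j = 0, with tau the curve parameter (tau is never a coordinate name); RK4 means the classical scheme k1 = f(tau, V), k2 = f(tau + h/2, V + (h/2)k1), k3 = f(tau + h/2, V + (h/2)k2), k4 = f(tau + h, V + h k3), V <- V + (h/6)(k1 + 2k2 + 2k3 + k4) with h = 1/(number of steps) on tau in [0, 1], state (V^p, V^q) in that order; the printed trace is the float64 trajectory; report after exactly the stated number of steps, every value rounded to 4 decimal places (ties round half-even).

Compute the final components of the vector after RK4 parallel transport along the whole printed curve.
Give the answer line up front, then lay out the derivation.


Answer: V^p = 1.0000, V^q = 0.7500

gamma'(tau) = (-(2/3)*tau, -1/4 - (1/2)*tau); f(tau, V)^k = -Gamma^k_ij(gamma(tau)) gamma'^i(tau) V^j; h = 1/3; intermediate values shown to 6 dp
curve data and Christoffel symbols at the stage parameters:
  tau = 0.000000: gamma = (0.125000, 0.500000), gamma' = (0.000000, -0.250000); Gamma_ppp = 0.000000, Gamma_ppq = 0.000000, Gamma_pqq = 0.000000, Gamma_qpp = 0.000000, Gamma_qpq = 0.000000, Gamma_qqq = 0.000000
  tau = 0.166667: gamma = (0.115741, 0.451389), gamma' = (-0.111111, -0.333333); Gamma_ppp = 0.000000, Gamma_ppq = 0.000000, Gamma_pqq = 0.000000, Gamma_qpp = 0.000000, Gamma_qpq = 0.000000, Gamma_qqq = 0.000000
  tau = 0.333333: gamma = (0.087963, 0.388889), gamma' = (-0.222222, -0.416667); Gamma_ppp = 0.000000, Gamma_ppq = 0.000000, Gamma_pqq = 0.000000, Gamma_qpp = 0.000000, Gamma_qpq = 0.000000, Gamma_qqq = 0.000000
  tau = 0.500000: gamma = (0.041667, 0.312500), gamma' = (-0.333333, -0.500000); Gamma_ppp = 0.000000, Gamma_ppq = 0.000000, Gamma_pqq = 0.000000, Gamma_qpp = 0.000000, Gamma_qpq = 0.000000, Gamma_qqq = 0.000000
  tau = 0.666667: gamma = (-0.023148, 0.222222), gamma' = (-0.444444, -0.583333); Gamma_ppp = 0.000000, Gamma_ppq = 0.000000, Gamma_pqq = 0.000000, Gamma_qpp = 0.000000, Gamma_qpq = 0.000000, Gamma_qqq = 0.000000
  tau = 0.833333: gamma = (-0.106481, 0.118056), gamma' = (-0.555556, -0.666667); Gamma_ppp = 0.000000, Gamma_ppq = 0.000000, Gamma_pqq = 0.000000, Gamma_qpp = 0.000000, Gamma_qpq = 0.000000, Gamma_qqq = 0.000000
  tau = 1.000000: gamma = (-0.208333, 0.000000), gamma' = (-0.666667, -0.750000); Gamma_ppp = 0.000000, Gamma_ppq = 0.000000, Gamma_pqq = 0.000000, Gamma_qpp = 0.000000, Gamma_qpq = 0.000000, Gamma_qqq = 0.000000
step 0: V^p = 1.0000, V^q = 0.7500
step 1: k1 = (0.000000, 0.000000), k2 = (0.000000, 0.000000), k3 = (0.000000, 0.000000), k4 = (0.000000, 0.000000); V <- V + (h/6)(k1 + 2k2 + 2k3 + k4): V^p = 1.0000, V^q = 0.7500
step 2: k1 = (0.000000, 0.000000), k2 = (0.000000, 0.000000), k3 = (0.000000, 0.000000), k4 = (0.000000, 0.000000); V <- V + (h/6)(k1 + 2k2 + 2k3 + k4): V^p = 1.0000, V^q = 0.7500
step 3: k1 = (0.000000, 0.000000), k2 = (0.000000, 0.000000), k3 = (0.000000, 0.000000), k4 = (0.000000, 0.000000); V <- V + (h/6)(k1 + 2k2 + 2k3 + k4): V^p = 1.0000, V^q = 0.7500


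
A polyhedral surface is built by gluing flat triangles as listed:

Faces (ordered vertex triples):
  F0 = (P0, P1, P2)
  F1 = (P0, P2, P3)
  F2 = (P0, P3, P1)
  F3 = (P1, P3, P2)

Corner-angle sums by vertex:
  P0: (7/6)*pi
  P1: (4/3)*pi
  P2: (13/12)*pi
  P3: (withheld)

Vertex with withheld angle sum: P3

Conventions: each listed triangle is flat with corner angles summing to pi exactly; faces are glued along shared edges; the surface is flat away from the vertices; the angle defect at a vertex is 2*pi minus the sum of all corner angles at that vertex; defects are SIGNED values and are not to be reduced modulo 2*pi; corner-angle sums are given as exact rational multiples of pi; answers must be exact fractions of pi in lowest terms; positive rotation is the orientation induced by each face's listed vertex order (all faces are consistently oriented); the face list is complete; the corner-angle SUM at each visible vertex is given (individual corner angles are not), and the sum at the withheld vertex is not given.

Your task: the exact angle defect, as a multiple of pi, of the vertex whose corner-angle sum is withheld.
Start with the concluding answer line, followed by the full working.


Answer: defect(P3) = (19/12)*pi

V = 4, E = 6, F = 4; chi = V - E + F = 2
Gauss-Bonnet: total defect = 2*pi*chi = 4*pi; visible defects sum to (29/12)*pi


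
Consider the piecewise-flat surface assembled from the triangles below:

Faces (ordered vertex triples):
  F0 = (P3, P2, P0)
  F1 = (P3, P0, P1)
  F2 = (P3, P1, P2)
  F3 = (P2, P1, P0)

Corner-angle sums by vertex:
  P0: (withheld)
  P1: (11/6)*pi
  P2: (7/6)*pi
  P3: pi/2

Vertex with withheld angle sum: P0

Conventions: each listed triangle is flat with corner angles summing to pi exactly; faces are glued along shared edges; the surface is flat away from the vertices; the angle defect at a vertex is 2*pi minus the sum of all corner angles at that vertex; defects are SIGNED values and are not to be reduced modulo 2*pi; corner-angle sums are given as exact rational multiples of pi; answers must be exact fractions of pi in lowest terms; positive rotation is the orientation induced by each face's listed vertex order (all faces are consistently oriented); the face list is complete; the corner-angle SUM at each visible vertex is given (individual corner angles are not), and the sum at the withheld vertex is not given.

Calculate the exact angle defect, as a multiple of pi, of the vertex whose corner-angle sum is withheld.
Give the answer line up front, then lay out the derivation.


Answer: defect(P0) = (3/2)*pi

V = 4, E = 6, F = 4; chi = V - E + F = 2
Gauss-Bonnet: total defect = 2*pi*chi = 4*pi; visible defects sum to (5/2)*pi


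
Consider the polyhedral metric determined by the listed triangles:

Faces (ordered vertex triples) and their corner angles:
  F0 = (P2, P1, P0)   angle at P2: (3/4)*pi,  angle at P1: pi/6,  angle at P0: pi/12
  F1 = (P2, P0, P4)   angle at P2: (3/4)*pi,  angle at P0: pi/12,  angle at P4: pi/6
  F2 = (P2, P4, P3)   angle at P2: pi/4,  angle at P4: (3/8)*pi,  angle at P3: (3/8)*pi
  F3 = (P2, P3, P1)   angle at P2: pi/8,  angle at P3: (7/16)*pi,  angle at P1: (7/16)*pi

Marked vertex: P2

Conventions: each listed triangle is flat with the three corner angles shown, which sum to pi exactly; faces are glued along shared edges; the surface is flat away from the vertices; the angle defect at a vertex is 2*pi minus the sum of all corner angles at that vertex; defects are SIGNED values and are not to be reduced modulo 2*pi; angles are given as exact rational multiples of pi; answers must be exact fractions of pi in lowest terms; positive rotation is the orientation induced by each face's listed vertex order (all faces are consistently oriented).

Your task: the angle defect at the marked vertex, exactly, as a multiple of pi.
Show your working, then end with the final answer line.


Sum of corner angles at P2: (15/8)*pi
defect = 2*pi - (15/8)*pi

Answer: defect(P2) = pi/8


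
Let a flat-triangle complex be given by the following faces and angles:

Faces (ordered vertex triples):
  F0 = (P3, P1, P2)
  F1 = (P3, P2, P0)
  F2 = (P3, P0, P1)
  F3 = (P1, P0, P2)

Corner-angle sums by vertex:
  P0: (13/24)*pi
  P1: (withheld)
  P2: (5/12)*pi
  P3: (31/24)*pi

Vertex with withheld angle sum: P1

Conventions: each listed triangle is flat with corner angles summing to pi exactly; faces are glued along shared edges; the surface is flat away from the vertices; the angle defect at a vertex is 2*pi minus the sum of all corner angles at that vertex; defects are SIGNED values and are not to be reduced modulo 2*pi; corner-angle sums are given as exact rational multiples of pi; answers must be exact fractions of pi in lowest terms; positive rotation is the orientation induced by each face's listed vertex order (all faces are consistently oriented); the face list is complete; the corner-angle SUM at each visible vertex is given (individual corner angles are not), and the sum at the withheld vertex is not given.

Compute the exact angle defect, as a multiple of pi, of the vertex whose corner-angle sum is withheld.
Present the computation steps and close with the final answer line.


V = 4, E = 6, F = 4; chi = V - E + F = 2
Gauss-Bonnet: total defect = 2*pi*chi = 4*pi; visible defects sum to (15/4)*pi

Answer: defect(P1) = pi/4


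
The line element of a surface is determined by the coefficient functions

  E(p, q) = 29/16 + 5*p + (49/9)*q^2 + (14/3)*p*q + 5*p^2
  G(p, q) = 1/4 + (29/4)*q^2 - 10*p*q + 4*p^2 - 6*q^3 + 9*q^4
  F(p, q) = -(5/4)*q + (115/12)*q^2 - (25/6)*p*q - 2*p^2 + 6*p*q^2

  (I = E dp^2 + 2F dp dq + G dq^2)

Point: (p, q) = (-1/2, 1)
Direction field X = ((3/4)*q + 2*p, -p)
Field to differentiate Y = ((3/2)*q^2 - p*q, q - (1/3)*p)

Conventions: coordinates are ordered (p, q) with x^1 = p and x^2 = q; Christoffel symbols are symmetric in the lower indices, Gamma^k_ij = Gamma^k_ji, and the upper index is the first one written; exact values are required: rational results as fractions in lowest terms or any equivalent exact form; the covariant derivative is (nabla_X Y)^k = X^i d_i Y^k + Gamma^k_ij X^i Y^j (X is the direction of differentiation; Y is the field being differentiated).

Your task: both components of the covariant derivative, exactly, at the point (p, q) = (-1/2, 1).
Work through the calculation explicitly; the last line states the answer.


E = 529/144, F = 83/12, G = 33/2 at the point
E_p = 14/3, E_q = 77/9, F_p = 23/6, F_q = 14, G_p = -14, G_q = 75/2
EG - F^2 = 3679/288;  g^inv = (288/3679) * [[33/2, -83/12], [-83/12, 529/144]]
first-kind symbols [ij,l] = (1/2)(d_i g_jl + d_j g_il - d_l g_ij): [pp,p] = E_p/2 = 7/3, [pp,q] = F_p - E_q/2 = -4/9, [pq,p] = E_q/2 = 77/18, [pq,q] = G_p/2 = -7, [qq,p] = F_q - G_p/2 = 21, [qq,q] = G_q/2 = 75/4
Gamma^p_ij = (G*[ij,p] - F*[ij,q])/(EG - F^2), Gamma^q_ij = (E*[ij,q] - F*[ij,p])/(EG - F^2)
Gamma_ppp = 35920/11037, Gamma_ppq = 34272/3679, Gamma_pqq = 62442/3679, Gamma_qpp = -46064/33111, Gamma_qpq = -47782/11037, Gamma_qqq = -43989/7358
X = (-1/4, 1/2), Y = (2, 7/6) at the point

Answer: (nabla_X Y)^p = 372431/22074, (nabla_X Y)^q = -465763/88296


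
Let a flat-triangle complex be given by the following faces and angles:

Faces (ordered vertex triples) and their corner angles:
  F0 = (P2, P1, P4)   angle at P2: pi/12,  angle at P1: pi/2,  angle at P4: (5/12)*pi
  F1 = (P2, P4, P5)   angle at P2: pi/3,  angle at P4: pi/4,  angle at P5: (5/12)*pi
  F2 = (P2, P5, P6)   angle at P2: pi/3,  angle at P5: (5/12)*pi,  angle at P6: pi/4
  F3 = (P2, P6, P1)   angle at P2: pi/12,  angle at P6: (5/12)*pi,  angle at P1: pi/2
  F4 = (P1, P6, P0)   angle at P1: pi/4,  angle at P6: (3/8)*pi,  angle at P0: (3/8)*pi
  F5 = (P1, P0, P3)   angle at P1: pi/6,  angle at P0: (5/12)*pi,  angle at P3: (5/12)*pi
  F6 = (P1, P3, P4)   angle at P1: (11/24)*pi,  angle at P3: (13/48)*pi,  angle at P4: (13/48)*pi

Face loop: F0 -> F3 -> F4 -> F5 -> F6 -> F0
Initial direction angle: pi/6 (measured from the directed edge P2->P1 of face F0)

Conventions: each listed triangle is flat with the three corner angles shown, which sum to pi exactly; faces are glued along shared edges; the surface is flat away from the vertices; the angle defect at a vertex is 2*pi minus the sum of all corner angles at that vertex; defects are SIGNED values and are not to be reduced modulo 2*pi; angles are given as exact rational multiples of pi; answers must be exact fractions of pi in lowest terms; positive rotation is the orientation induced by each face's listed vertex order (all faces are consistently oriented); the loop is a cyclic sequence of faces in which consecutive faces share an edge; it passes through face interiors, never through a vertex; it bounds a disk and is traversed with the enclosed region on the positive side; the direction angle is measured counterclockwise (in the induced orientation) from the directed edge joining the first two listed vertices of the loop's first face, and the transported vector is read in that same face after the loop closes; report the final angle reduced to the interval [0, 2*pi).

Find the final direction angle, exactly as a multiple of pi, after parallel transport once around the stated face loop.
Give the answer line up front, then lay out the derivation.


Answer: final direction angle = (7/24)*pi

enclosed vertex P1: corner angles sum to (15/8)*pi, defect = 2*pi - (15/8)*pi = pi/8
the rotation equals the total enclosed defect, so the final angle is initial + defects (mod 2*pi)
final angle = pi/6 + pi/8 = (7/24)*pi (mod 2*pi)


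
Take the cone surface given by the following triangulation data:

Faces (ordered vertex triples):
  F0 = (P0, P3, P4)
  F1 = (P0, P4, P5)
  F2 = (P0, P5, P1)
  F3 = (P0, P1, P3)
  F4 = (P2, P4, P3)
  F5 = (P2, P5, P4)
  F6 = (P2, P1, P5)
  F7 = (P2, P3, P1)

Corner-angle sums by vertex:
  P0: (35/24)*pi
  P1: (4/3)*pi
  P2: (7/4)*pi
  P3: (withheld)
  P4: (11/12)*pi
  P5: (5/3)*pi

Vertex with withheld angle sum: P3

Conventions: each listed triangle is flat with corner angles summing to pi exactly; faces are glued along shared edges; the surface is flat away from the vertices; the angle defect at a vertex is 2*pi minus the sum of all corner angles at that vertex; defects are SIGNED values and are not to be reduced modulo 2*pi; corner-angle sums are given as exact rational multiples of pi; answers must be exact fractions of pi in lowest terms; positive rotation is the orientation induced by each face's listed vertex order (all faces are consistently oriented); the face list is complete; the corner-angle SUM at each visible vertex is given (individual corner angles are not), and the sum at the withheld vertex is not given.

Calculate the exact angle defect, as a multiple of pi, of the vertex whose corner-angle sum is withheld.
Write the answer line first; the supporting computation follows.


Answer: defect(P3) = (9/8)*pi

V = 6, E = 12, F = 8; chi = V - E + F = 2
Gauss-Bonnet: total defect = 2*pi*chi = 4*pi; visible defects sum to (23/8)*pi


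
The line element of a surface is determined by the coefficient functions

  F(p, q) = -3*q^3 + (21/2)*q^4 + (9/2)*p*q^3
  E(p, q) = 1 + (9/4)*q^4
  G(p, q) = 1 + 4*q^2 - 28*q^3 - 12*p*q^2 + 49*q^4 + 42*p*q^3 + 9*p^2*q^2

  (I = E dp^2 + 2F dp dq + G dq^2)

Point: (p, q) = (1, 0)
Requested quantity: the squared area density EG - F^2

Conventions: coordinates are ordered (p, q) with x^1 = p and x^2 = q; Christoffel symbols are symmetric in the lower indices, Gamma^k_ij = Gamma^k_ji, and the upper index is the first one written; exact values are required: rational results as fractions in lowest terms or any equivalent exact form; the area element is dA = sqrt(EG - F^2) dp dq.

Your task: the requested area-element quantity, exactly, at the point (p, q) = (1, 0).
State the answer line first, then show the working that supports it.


Answer: EG - F^2 = 1

E = 1, F = 0, G = 1; EG - F^2 = 1


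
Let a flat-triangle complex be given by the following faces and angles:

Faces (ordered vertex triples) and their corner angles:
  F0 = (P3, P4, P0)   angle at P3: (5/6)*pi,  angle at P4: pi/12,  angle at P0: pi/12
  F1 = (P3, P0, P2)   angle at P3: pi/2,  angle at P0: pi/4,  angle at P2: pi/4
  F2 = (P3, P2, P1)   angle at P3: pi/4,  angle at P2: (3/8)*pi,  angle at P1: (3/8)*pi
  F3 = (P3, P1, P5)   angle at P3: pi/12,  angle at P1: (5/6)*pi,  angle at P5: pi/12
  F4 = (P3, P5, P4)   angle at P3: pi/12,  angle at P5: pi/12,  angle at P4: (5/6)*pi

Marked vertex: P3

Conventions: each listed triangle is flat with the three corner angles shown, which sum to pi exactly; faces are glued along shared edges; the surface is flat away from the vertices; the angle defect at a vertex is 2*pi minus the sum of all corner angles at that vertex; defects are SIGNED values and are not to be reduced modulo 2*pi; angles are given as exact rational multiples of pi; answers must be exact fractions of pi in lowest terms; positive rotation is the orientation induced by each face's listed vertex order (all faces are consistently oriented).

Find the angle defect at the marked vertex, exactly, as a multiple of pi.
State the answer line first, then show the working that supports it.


Answer: defect(P3) = pi/4

Sum of corner angles at P3: (7/4)*pi
defect = 2*pi - (7/4)*pi


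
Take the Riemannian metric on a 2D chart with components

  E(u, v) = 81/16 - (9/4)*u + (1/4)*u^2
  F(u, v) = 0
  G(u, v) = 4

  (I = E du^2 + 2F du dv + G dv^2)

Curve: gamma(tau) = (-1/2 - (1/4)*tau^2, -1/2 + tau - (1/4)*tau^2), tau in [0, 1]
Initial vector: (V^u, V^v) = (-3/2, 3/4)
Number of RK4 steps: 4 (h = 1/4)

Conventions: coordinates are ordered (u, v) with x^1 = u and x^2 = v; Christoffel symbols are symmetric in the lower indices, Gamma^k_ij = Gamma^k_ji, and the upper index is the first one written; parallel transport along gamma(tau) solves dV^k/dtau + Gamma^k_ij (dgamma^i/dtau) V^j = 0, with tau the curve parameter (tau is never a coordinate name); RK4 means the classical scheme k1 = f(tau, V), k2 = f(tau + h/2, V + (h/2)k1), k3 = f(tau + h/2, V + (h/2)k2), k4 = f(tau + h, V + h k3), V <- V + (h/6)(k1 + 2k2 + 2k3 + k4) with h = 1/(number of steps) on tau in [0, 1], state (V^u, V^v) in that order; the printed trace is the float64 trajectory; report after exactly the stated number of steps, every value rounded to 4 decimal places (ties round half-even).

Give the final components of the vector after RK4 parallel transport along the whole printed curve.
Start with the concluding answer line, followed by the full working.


Answer: V^u = -1.4286, V^v = 0.7500

gamma'(tau) = (-(1/2)*tau, 1 - (1/2)*tau); f(tau, V)^k = -Gamma^k_ij(gamma(tau)) gamma'^i(tau) V^j; h = 1/4; intermediate values shown to 6 dp
curve data and Christoffel symbols at the stage parameters:
  tau = 0.000000: gamma = (-0.500000, -0.500000), gamma' = (0.000000, 1.000000); Gamma_uuu = -0.200000, Gamma_uuv = 0.000000, Gamma_uvv = 0.000000, Gamma_vuu = 0.000000, Gamma_vuv = 0.000000, Gamma_vvv = 0.000000
  tau = 0.125000: gamma = (-0.503906, -0.378906), gamma' = (-0.062500, 0.937500); Gamma_uuu = -0.199844, Gamma_uuv = 0.000000, Gamma_uvv = 0.000000, Gamma_vuu = 0.000000, Gamma_vuv = 0.000000, Gamma_vvv = 0.000000
  tau = 0.250000: gamma = (-0.515625, -0.265625), gamma' = (-0.125000, 0.875000); Gamma_uuu = -0.199377, Gamma_uuv = 0.000000, Gamma_uvv = 0.000000, Gamma_vuu = 0.000000, Gamma_vuv = 0.000000, Gamma_vvv = 0.000000
  tau = 0.375000: gamma = (-0.535156, -0.160156), gamma' = (-0.187500, 0.812500); Gamma_uuu = -0.198604, Gamma_uuv = 0.000000, Gamma_uvv = 0.000000, Gamma_vuu = 0.000000, Gamma_vuv = 0.000000, Gamma_vvv = 0.000000
  tau = 0.500000: gamma = (-0.562500, -0.062500), gamma' = (-0.250000, 0.750000); Gamma_uuu = -0.197531, Gamma_uuv = 0.000000, Gamma_uvv = 0.000000, Gamma_vuu = 0.000000, Gamma_vuv = 0.000000, Gamma_vvv = 0.000000
  tau = 0.625000: gamma = (-0.597656, 0.027344), gamma' = (-0.312500, 0.687500); Gamma_uuu = -0.196169, Gamma_uuv = 0.000000, Gamma_uvv = 0.000000, Gamma_vuu = 0.000000, Gamma_vuv = 0.000000, Gamma_vvv = 0.000000
  tau = 0.750000: gamma = (-0.640625, 0.109375), gamma' = (-0.375000, 0.625000); Gamma_uuu = -0.194529, Gamma_uuv = 0.000000, Gamma_uvv = 0.000000, Gamma_vuu = 0.000000, Gamma_vuv = 0.000000, Gamma_vvv = 0.000000
  tau = 0.875000: gamma = (-0.691406, 0.183594), gamma' = (-0.437500, 0.562500); Gamma_uuu = -0.192626, Gamma_uuv = 0.000000, Gamma_uvv = 0.000000, Gamma_vuu = 0.000000, Gamma_vuv = 0.000000, Gamma_vvv = 0.000000
  tau = 1.000000: gamma = (-0.750000, 0.250000), gamma' = (-0.500000, 0.500000); Gamma_uuu = -0.190476, Gamma_uuv = 0.000000, Gamma_uvv = 0.000000, Gamma_vuu = 0.000000, Gamma_vuv = 0.000000, Gamma_vvv = 0.000000
step 0: V^u = -1.5000, V^v = 0.7500
step 1: k1 = (0.000000, 0.000000), k2 = (0.018735, 0.000000), k3 = (0.018706, 0.000000), k4 = (0.037267, 0.000000); V <- V + (h/6)(k1 + 2k2 + 2k3 + k4): V^u = -1.4953, V^v = 0.7500
step 2: k1 = (0.037267, 0.000000), k2 = (0.055510, 0.000000), k3 = (0.055425, 0.000000), k4 = (0.073159, 0.000000); V <- V + (h/6)(k1 + 2k2 + 2k3 + k4): V^u = -1.4815, V^v = 0.7500
step 3: k1 = (0.073160, 0.000000), k2 = (0.090258, 0.000000), k3 = (0.090127, 0.000000), k4 = (0.106428, 0.000000); V <- V + (h/6)(k1 + 2k2 + 2k3 + k4): V^u = -1.4590, V^v = 0.7500
step 4: k1 = (0.106429, 0.000000), k2 = (0.121832, 0.000000), k3 = (0.121669, 0.000000), k4 = (0.136052, 0.000000); V <- V + (h/6)(k1 + 2k2 + 2k3 + k4): V^u = -1.4286, V^v = 0.7500
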